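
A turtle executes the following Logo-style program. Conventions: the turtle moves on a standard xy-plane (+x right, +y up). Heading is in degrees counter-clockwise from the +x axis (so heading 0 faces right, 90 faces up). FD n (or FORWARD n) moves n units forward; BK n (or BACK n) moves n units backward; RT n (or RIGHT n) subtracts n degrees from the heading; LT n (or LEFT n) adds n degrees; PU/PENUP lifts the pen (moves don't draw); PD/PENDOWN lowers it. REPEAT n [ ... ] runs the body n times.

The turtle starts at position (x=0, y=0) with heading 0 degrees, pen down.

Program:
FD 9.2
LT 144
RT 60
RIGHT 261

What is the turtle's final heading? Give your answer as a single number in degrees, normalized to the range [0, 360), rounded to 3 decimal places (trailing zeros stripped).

Executing turtle program step by step:
Start: pos=(0,0), heading=0, pen down
FD 9.2: (0,0) -> (9.2,0) [heading=0, draw]
LT 144: heading 0 -> 144
RT 60: heading 144 -> 84
RT 261: heading 84 -> 183
Final: pos=(9.2,0), heading=183, 1 segment(s) drawn

Answer: 183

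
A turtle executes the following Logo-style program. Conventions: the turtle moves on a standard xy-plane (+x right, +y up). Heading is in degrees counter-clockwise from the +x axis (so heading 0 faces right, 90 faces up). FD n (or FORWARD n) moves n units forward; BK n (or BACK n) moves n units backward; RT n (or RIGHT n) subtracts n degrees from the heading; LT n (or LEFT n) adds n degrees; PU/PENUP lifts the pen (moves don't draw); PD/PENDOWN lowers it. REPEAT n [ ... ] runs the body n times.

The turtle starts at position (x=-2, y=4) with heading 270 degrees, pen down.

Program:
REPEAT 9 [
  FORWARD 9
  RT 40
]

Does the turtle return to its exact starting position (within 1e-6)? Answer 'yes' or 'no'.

Executing turtle program step by step:
Start: pos=(-2,4), heading=270, pen down
REPEAT 9 [
  -- iteration 1/9 --
  FD 9: (-2,4) -> (-2,-5) [heading=270, draw]
  RT 40: heading 270 -> 230
  -- iteration 2/9 --
  FD 9: (-2,-5) -> (-7.785,-11.894) [heading=230, draw]
  RT 40: heading 230 -> 190
  -- iteration 3/9 --
  FD 9: (-7.785,-11.894) -> (-16.648,-13.457) [heading=190, draw]
  RT 40: heading 190 -> 150
  -- iteration 4/9 --
  FD 9: (-16.648,-13.457) -> (-24.443,-8.957) [heading=150, draw]
  RT 40: heading 150 -> 110
  -- iteration 5/9 --
  FD 9: (-24.443,-8.957) -> (-27.521,-0.5) [heading=110, draw]
  RT 40: heading 110 -> 70
  -- iteration 6/9 --
  FD 9: (-27.521,-0.5) -> (-24.443,7.957) [heading=70, draw]
  RT 40: heading 70 -> 30
  -- iteration 7/9 --
  FD 9: (-24.443,7.957) -> (-16.648,12.457) [heading=30, draw]
  RT 40: heading 30 -> 350
  -- iteration 8/9 --
  FD 9: (-16.648,12.457) -> (-7.785,10.894) [heading=350, draw]
  RT 40: heading 350 -> 310
  -- iteration 9/9 --
  FD 9: (-7.785,10.894) -> (-2,4) [heading=310, draw]
  RT 40: heading 310 -> 270
]
Final: pos=(-2,4), heading=270, 9 segment(s) drawn

Start position: (-2, 4)
Final position: (-2, 4)
Distance = 0; < 1e-6 -> CLOSED

Answer: yes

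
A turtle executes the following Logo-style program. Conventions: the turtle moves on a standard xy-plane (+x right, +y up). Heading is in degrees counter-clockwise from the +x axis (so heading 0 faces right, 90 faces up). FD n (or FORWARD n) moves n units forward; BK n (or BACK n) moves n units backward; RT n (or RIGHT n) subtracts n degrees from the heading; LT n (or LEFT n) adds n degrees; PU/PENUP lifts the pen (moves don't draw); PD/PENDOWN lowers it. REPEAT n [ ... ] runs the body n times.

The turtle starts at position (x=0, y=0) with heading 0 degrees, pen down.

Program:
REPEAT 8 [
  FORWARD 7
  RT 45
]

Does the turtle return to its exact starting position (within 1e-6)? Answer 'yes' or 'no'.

Executing turtle program step by step:
Start: pos=(0,0), heading=0, pen down
REPEAT 8 [
  -- iteration 1/8 --
  FD 7: (0,0) -> (7,0) [heading=0, draw]
  RT 45: heading 0 -> 315
  -- iteration 2/8 --
  FD 7: (7,0) -> (11.95,-4.95) [heading=315, draw]
  RT 45: heading 315 -> 270
  -- iteration 3/8 --
  FD 7: (11.95,-4.95) -> (11.95,-11.95) [heading=270, draw]
  RT 45: heading 270 -> 225
  -- iteration 4/8 --
  FD 7: (11.95,-11.95) -> (7,-16.899) [heading=225, draw]
  RT 45: heading 225 -> 180
  -- iteration 5/8 --
  FD 7: (7,-16.899) -> (0,-16.899) [heading=180, draw]
  RT 45: heading 180 -> 135
  -- iteration 6/8 --
  FD 7: (0,-16.899) -> (-4.95,-11.95) [heading=135, draw]
  RT 45: heading 135 -> 90
  -- iteration 7/8 --
  FD 7: (-4.95,-11.95) -> (-4.95,-4.95) [heading=90, draw]
  RT 45: heading 90 -> 45
  -- iteration 8/8 --
  FD 7: (-4.95,-4.95) -> (0,0) [heading=45, draw]
  RT 45: heading 45 -> 0
]
Final: pos=(0,0), heading=0, 8 segment(s) drawn

Start position: (0, 0)
Final position: (0, 0)
Distance = 0; < 1e-6 -> CLOSED

Answer: yes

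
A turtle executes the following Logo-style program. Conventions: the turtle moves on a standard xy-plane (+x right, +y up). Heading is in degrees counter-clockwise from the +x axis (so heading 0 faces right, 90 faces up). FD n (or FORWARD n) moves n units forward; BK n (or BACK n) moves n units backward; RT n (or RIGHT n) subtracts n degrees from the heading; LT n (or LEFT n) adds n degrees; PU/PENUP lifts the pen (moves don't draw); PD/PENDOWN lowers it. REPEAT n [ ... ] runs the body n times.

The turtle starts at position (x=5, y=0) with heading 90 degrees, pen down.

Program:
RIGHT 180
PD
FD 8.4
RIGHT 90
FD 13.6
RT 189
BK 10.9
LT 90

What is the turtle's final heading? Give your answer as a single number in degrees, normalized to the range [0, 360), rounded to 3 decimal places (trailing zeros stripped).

Executing turtle program step by step:
Start: pos=(5,0), heading=90, pen down
RT 180: heading 90 -> 270
PD: pen down
FD 8.4: (5,0) -> (5,-8.4) [heading=270, draw]
RT 90: heading 270 -> 180
FD 13.6: (5,-8.4) -> (-8.6,-8.4) [heading=180, draw]
RT 189: heading 180 -> 351
BK 10.9: (-8.6,-8.4) -> (-19.366,-6.695) [heading=351, draw]
LT 90: heading 351 -> 81
Final: pos=(-19.366,-6.695), heading=81, 3 segment(s) drawn

Answer: 81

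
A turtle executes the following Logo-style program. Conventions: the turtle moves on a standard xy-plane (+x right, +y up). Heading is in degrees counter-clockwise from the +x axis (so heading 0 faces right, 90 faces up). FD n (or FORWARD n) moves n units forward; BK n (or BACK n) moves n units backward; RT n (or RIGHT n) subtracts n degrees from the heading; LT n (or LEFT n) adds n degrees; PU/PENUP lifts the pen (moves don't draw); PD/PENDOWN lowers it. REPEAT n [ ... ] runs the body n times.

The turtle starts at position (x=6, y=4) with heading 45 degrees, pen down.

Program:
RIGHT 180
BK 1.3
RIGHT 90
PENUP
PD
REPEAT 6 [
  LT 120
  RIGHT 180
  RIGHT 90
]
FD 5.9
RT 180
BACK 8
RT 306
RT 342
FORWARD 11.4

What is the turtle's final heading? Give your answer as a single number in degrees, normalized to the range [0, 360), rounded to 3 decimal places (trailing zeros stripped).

Answer: 207

Derivation:
Executing turtle program step by step:
Start: pos=(6,4), heading=45, pen down
RT 180: heading 45 -> 225
BK 1.3: (6,4) -> (6.919,4.919) [heading=225, draw]
RT 90: heading 225 -> 135
PU: pen up
PD: pen down
REPEAT 6 [
  -- iteration 1/6 --
  LT 120: heading 135 -> 255
  RT 180: heading 255 -> 75
  RT 90: heading 75 -> 345
  -- iteration 2/6 --
  LT 120: heading 345 -> 105
  RT 180: heading 105 -> 285
  RT 90: heading 285 -> 195
  -- iteration 3/6 --
  LT 120: heading 195 -> 315
  RT 180: heading 315 -> 135
  RT 90: heading 135 -> 45
  -- iteration 4/6 --
  LT 120: heading 45 -> 165
  RT 180: heading 165 -> 345
  RT 90: heading 345 -> 255
  -- iteration 5/6 --
  LT 120: heading 255 -> 15
  RT 180: heading 15 -> 195
  RT 90: heading 195 -> 105
  -- iteration 6/6 --
  LT 120: heading 105 -> 225
  RT 180: heading 225 -> 45
  RT 90: heading 45 -> 315
]
FD 5.9: (6.919,4.919) -> (11.091,0.747) [heading=315, draw]
RT 180: heading 315 -> 135
BK 8: (11.091,0.747) -> (16.748,-4.91) [heading=135, draw]
RT 306: heading 135 -> 189
RT 342: heading 189 -> 207
FD 11.4: (16.748,-4.91) -> (6.591,-10.085) [heading=207, draw]
Final: pos=(6.591,-10.085), heading=207, 4 segment(s) drawn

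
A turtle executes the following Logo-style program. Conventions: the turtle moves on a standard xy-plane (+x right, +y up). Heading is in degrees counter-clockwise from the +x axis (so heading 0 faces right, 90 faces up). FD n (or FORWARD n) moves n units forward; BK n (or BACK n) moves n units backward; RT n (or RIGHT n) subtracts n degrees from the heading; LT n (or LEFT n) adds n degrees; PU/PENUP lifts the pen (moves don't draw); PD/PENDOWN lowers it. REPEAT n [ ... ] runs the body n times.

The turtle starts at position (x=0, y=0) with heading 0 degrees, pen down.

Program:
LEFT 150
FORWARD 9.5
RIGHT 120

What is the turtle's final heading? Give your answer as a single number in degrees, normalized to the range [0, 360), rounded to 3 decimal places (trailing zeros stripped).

Answer: 30

Derivation:
Executing turtle program step by step:
Start: pos=(0,0), heading=0, pen down
LT 150: heading 0 -> 150
FD 9.5: (0,0) -> (-8.227,4.75) [heading=150, draw]
RT 120: heading 150 -> 30
Final: pos=(-8.227,4.75), heading=30, 1 segment(s) drawn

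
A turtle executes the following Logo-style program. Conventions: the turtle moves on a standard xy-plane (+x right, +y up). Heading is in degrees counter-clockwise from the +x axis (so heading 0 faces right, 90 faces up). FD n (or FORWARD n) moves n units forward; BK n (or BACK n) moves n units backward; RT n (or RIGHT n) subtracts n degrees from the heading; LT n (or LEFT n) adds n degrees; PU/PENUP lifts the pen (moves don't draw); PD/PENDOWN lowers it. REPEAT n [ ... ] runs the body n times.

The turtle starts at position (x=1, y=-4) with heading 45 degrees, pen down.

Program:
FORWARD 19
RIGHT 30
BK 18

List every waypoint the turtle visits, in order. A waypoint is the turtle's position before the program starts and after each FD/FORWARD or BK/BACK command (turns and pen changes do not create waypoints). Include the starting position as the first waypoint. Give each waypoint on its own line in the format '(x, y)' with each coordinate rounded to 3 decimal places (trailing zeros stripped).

Answer: (1, -4)
(14.435, 9.435)
(-2.952, 4.776)

Derivation:
Executing turtle program step by step:
Start: pos=(1,-4), heading=45, pen down
FD 19: (1,-4) -> (14.435,9.435) [heading=45, draw]
RT 30: heading 45 -> 15
BK 18: (14.435,9.435) -> (-2.952,4.776) [heading=15, draw]
Final: pos=(-2.952,4.776), heading=15, 2 segment(s) drawn
Waypoints (3 total):
(1, -4)
(14.435, 9.435)
(-2.952, 4.776)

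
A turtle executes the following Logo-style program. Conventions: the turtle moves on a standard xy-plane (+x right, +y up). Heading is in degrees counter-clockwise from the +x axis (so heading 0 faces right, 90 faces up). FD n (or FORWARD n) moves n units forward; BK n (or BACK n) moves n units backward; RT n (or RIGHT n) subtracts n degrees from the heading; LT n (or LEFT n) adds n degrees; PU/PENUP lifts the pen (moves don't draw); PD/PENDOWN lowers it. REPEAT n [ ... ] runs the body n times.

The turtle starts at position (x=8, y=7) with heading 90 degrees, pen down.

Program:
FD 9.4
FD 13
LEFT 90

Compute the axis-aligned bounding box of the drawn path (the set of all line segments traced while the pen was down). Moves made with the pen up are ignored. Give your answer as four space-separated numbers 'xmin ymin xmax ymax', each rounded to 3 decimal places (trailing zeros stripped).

Executing turtle program step by step:
Start: pos=(8,7), heading=90, pen down
FD 9.4: (8,7) -> (8,16.4) [heading=90, draw]
FD 13: (8,16.4) -> (8,29.4) [heading=90, draw]
LT 90: heading 90 -> 180
Final: pos=(8,29.4), heading=180, 2 segment(s) drawn

Segment endpoints: x in {8}, y in {7, 16.4, 29.4}
xmin=8, ymin=7, xmax=8, ymax=29.4

Answer: 8 7 8 29.4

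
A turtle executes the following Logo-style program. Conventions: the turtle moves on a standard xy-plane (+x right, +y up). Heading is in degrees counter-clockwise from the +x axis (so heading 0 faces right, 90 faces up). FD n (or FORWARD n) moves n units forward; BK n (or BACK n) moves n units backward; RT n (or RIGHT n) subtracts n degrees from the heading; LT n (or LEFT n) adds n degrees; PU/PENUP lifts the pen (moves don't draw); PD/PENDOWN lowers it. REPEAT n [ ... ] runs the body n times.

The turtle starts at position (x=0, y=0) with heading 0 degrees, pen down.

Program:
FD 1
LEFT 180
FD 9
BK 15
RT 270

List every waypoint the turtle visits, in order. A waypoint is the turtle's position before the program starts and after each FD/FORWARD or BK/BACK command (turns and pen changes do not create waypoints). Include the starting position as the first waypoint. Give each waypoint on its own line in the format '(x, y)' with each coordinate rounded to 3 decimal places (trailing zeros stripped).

Answer: (0, 0)
(1, 0)
(-8, 0)
(7, 0)

Derivation:
Executing turtle program step by step:
Start: pos=(0,0), heading=0, pen down
FD 1: (0,0) -> (1,0) [heading=0, draw]
LT 180: heading 0 -> 180
FD 9: (1,0) -> (-8,0) [heading=180, draw]
BK 15: (-8,0) -> (7,0) [heading=180, draw]
RT 270: heading 180 -> 270
Final: pos=(7,0), heading=270, 3 segment(s) drawn
Waypoints (4 total):
(0, 0)
(1, 0)
(-8, 0)
(7, 0)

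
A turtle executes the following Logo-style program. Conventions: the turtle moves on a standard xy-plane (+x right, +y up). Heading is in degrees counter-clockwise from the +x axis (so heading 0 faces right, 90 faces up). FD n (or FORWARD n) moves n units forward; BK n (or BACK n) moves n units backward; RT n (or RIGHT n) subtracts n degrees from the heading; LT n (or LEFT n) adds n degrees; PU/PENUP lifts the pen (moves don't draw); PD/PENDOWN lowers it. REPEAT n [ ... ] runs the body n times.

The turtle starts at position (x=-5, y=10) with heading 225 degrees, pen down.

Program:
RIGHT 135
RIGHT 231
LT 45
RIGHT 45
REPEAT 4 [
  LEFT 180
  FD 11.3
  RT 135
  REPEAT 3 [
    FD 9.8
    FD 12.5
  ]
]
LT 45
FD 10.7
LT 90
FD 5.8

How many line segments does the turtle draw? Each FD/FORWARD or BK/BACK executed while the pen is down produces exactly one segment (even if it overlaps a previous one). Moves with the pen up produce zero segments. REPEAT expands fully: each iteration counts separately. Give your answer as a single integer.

Answer: 30

Derivation:
Executing turtle program step by step:
Start: pos=(-5,10), heading=225, pen down
RT 135: heading 225 -> 90
RT 231: heading 90 -> 219
LT 45: heading 219 -> 264
RT 45: heading 264 -> 219
REPEAT 4 [
  -- iteration 1/4 --
  LT 180: heading 219 -> 39
  FD 11.3: (-5,10) -> (3.782,17.111) [heading=39, draw]
  RT 135: heading 39 -> 264
  REPEAT 3 [
    -- iteration 1/3 --
    FD 9.8: (3.782,17.111) -> (2.757,7.365) [heading=264, draw]
    FD 12.5: (2.757,7.365) -> (1.451,-5.067) [heading=264, draw]
    -- iteration 2/3 --
    FD 9.8: (1.451,-5.067) -> (0.426,-14.813) [heading=264, draw]
    FD 12.5: (0.426,-14.813) -> (-0.88,-27.244) [heading=264, draw]
    -- iteration 3/3 --
    FD 9.8: (-0.88,-27.244) -> (-1.905,-36.991) [heading=264, draw]
    FD 12.5: (-1.905,-36.991) -> (-3.211,-49.422) [heading=264, draw]
  ]
  -- iteration 2/4 --
  LT 180: heading 264 -> 84
  FD 11.3: (-3.211,-49.422) -> (-2.03,-38.184) [heading=84, draw]
  RT 135: heading 84 -> 309
  REPEAT 3 [
    -- iteration 1/3 --
    FD 9.8: (-2.03,-38.184) -> (4.137,-45.8) [heading=309, draw]
    FD 12.5: (4.137,-45.8) -> (12.004,-55.514) [heading=309, draw]
    -- iteration 2/3 --
    FD 9.8: (12.004,-55.514) -> (18.171,-63.13) [heading=309, draw]
    FD 12.5: (18.171,-63.13) -> (26.038,-72.845) [heading=309, draw]
    -- iteration 3/3 --
    FD 9.8: (26.038,-72.845) -> (32.205,-80.461) [heading=309, draw]
    FD 12.5: (32.205,-80.461) -> (40.072,-90.175) [heading=309, draw]
  ]
  -- iteration 3/4 --
  LT 180: heading 309 -> 129
  FD 11.3: (40.072,-90.175) -> (32.96,-81.393) [heading=129, draw]
  RT 135: heading 129 -> 354
  REPEAT 3 [
    -- iteration 1/3 --
    FD 9.8: (32.96,-81.393) -> (42.706,-82.418) [heading=354, draw]
    FD 12.5: (42.706,-82.418) -> (55.138,-83.724) [heading=354, draw]
    -- iteration 2/3 --
    FD 9.8: (55.138,-83.724) -> (64.884,-84.749) [heading=354, draw]
    FD 12.5: (64.884,-84.749) -> (77.316,-86.055) [heading=354, draw]
    -- iteration 3/3 --
    FD 9.8: (77.316,-86.055) -> (87.062,-87.08) [heading=354, draw]
    FD 12.5: (87.062,-87.08) -> (99.494,-88.386) [heading=354, draw]
  ]
  -- iteration 4/4 --
  LT 180: heading 354 -> 174
  FD 11.3: (99.494,-88.386) -> (88.256,-87.205) [heading=174, draw]
  RT 135: heading 174 -> 39
  REPEAT 3 [
    -- iteration 1/3 --
    FD 9.8: (88.256,-87.205) -> (95.872,-81.038) [heading=39, draw]
    FD 12.5: (95.872,-81.038) -> (105.586,-73.171) [heading=39, draw]
    -- iteration 2/3 --
    FD 9.8: (105.586,-73.171) -> (113.202,-67.004) [heading=39, draw]
    FD 12.5: (113.202,-67.004) -> (122.916,-59.138) [heading=39, draw]
    -- iteration 3/3 --
    FD 9.8: (122.916,-59.138) -> (130.532,-52.97) [heading=39, draw]
    FD 12.5: (130.532,-52.97) -> (140.247,-45.104) [heading=39, draw]
  ]
]
LT 45: heading 39 -> 84
FD 10.7: (140.247,-45.104) -> (141.365,-34.462) [heading=84, draw]
LT 90: heading 84 -> 174
FD 5.8: (141.365,-34.462) -> (135.597,-33.856) [heading=174, draw]
Final: pos=(135.597,-33.856), heading=174, 30 segment(s) drawn
Segments drawn: 30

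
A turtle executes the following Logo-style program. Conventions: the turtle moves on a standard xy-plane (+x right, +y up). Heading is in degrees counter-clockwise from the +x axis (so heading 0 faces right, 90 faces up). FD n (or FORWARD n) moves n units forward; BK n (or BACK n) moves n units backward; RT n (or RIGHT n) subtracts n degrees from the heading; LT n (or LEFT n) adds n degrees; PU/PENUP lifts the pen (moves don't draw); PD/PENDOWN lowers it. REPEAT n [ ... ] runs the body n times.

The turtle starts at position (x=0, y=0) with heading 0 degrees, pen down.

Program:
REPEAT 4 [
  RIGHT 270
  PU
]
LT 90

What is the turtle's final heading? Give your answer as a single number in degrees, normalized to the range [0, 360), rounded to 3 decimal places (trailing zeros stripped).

Answer: 90

Derivation:
Executing turtle program step by step:
Start: pos=(0,0), heading=0, pen down
REPEAT 4 [
  -- iteration 1/4 --
  RT 270: heading 0 -> 90
  PU: pen up
  -- iteration 2/4 --
  RT 270: heading 90 -> 180
  PU: pen up
  -- iteration 3/4 --
  RT 270: heading 180 -> 270
  PU: pen up
  -- iteration 4/4 --
  RT 270: heading 270 -> 0
  PU: pen up
]
LT 90: heading 0 -> 90
Final: pos=(0,0), heading=90, 0 segment(s) drawn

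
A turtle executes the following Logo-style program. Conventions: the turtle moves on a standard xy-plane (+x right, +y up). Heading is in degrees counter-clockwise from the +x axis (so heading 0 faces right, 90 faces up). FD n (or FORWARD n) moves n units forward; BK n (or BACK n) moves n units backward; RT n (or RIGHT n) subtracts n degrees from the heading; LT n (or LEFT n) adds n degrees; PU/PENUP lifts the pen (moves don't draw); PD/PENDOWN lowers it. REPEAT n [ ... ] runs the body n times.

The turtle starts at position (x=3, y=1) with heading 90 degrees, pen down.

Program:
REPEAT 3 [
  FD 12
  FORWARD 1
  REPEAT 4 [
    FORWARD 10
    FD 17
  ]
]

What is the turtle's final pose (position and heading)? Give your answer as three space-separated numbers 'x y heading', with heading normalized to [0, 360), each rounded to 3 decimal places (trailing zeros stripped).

Answer: 3 364 90

Derivation:
Executing turtle program step by step:
Start: pos=(3,1), heading=90, pen down
REPEAT 3 [
  -- iteration 1/3 --
  FD 12: (3,1) -> (3,13) [heading=90, draw]
  FD 1: (3,13) -> (3,14) [heading=90, draw]
  REPEAT 4 [
    -- iteration 1/4 --
    FD 10: (3,14) -> (3,24) [heading=90, draw]
    FD 17: (3,24) -> (3,41) [heading=90, draw]
    -- iteration 2/4 --
    FD 10: (3,41) -> (3,51) [heading=90, draw]
    FD 17: (3,51) -> (3,68) [heading=90, draw]
    -- iteration 3/4 --
    FD 10: (3,68) -> (3,78) [heading=90, draw]
    FD 17: (3,78) -> (3,95) [heading=90, draw]
    -- iteration 4/4 --
    FD 10: (3,95) -> (3,105) [heading=90, draw]
    FD 17: (3,105) -> (3,122) [heading=90, draw]
  ]
  -- iteration 2/3 --
  FD 12: (3,122) -> (3,134) [heading=90, draw]
  FD 1: (3,134) -> (3,135) [heading=90, draw]
  REPEAT 4 [
    -- iteration 1/4 --
    FD 10: (3,135) -> (3,145) [heading=90, draw]
    FD 17: (3,145) -> (3,162) [heading=90, draw]
    -- iteration 2/4 --
    FD 10: (3,162) -> (3,172) [heading=90, draw]
    FD 17: (3,172) -> (3,189) [heading=90, draw]
    -- iteration 3/4 --
    FD 10: (3,189) -> (3,199) [heading=90, draw]
    FD 17: (3,199) -> (3,216) [heading=90, draw]
    -- iteration 4/4 --
    FD 10: (3,216) -> (3,226) [heading=90, draw]
    FD 17: (3,226) -> (3,243) [heading=90, draw]
  ]
  -- iteration 3/3 --
  FD 12: (3,243) -> (3,255) [heading=90, draw]
  FD 1: (3,255) -> (3,256) [heading=90, draw]
  REPEAT 4 [
    -- iteration 1/4 --
    FD 10: (3,256) -> (3,266) [heading=90, draw]
    FD 17: (3,266) -> (3,283) [heading=90, draw]
    -- iteration 2/4 --
    FD 10: (3,283) -> (3,293) [heading=90, draw]
    FD 17: (3,293) -> (3,310) [heading=90, draw]
    -- iteration 3/4 --
    FD 10: (3,310) -> (3,320) [heading=90, draw]
    FD 17: (3,320) -> (3,337) [heading=90, draw]
    -- iteration 4/4 --
    FD 10: (3,337) -> (3,347) [heading=90, draw]
    FD 17: (3,347) -> (3,364) [heading=90, draw]
  ]
]
Final: pos=(3,364), heading=90, 30 segment(s) drawn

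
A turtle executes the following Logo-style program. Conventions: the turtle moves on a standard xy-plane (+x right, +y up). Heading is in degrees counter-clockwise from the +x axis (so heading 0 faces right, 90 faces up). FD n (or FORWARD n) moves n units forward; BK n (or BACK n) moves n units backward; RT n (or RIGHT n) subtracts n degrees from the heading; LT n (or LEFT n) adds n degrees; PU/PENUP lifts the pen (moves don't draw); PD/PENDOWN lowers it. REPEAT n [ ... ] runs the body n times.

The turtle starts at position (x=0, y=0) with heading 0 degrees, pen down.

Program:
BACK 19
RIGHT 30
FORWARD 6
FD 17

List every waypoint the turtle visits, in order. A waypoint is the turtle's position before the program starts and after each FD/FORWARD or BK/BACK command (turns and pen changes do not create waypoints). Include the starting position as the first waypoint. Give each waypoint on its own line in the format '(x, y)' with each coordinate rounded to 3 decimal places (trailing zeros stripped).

Answer: (0, 0)
(-19, 0)
(-13.804, -3)
(0.919, -11.5)

Derivation:
Executing turtle program step by step:
Start: pos=(0,0), heading=0, pen down
BK 19: (0,0) -> (-19,0) [heading=0, draw]
RT 30: heading 0 -> 330
FD 6: (-19,0) -> (-13.804,-3) [heading=330, draw]
FD 17: (-13.804,-3) -> (0.919,-11.5) [heading=330, draw]
Final: pos=(0.919,-11.5), heading=330, 3 segment(s) drawn
Waypoints (4 total):
(0, 0)
(-19, 0)
(-13.804, -3)
(0.919, -11.5)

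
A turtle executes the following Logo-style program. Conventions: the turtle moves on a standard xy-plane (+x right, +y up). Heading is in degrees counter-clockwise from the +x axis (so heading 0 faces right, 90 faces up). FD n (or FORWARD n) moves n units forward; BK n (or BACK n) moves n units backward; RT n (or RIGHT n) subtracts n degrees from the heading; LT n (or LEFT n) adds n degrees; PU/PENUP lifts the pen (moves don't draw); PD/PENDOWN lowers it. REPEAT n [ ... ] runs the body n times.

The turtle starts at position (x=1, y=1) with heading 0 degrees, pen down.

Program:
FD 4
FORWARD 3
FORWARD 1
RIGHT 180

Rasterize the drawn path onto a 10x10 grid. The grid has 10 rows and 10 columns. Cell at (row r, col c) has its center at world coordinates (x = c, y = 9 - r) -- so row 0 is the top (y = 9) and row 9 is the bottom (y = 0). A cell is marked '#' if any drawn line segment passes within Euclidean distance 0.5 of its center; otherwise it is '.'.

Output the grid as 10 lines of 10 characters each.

Segment 0: (1,1) -> (5,1)
Segment 1: (5,1) -> (8,1)
Segment 2: (8,1) -> (9,1)

Answer: ..........
..........
..........
..........
..........
..........
..........
..........
.#########
..........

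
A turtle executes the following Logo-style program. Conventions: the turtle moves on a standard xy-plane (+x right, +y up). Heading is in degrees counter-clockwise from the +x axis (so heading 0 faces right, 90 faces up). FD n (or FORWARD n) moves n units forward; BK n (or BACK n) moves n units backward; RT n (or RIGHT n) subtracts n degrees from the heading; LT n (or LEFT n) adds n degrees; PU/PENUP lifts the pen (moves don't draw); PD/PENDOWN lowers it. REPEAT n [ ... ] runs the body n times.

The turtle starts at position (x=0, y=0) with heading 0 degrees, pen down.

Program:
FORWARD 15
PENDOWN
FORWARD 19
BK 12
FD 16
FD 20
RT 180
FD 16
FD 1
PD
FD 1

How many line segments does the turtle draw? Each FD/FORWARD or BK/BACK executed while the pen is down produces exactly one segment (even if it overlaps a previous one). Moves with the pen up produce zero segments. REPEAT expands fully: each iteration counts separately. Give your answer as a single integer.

Executing turtle program step by step:
Start: pos=(0,0), heading=0, pen down
FD 15: (0,0) -> (15,0) [heading=0, draw]
PD: pen down
FD 19: (15,0) -> (34,0) [heading=0, draw]
BK 12: (34,0) -> (22,0) [heading=0, draw]
FD 16: (22,0) -> (38,0) [heading=0, draw]
FD 20: (38,0) -> (58,0) [heading=0, draw]
RT 180: heading 0 -> 180
FD 16: (58,0) -> (42,0) [heading=180, draw]
FD 1: (42,0) -> (41,0) [heading=180, draw]
PD: pen down
FD 1: (41,0) -> (40,0) [heading=180, draw]
Final: pos=(40,0), heading=180, 8 segment(s) drawn
Segments drawn: 8

Answer: 8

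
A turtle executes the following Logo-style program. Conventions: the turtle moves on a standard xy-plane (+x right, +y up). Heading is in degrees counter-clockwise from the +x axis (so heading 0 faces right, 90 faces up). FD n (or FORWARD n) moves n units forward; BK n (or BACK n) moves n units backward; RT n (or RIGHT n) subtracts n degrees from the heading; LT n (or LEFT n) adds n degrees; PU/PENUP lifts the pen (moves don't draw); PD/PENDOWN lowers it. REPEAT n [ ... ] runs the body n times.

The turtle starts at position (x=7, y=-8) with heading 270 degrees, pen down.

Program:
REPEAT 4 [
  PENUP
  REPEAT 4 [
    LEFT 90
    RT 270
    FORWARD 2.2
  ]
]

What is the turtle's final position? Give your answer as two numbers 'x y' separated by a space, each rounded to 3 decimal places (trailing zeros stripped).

Answer: 7 -8

Derivation:
Executing turtle program step by step:
Start: pos=(7,-8), heading=270, pen down
REPEAT 4 [
  -- iteration 1/4 --
  PU: pen up
  REPEAT 4 [
    -- iteration 1/4 --
    LT 90: heading 270 -> 0
    RT 270: heading 0 -> 90
    FD 2.2: (7,-8) -> (7,-5.8) [heading=90, move]
    -- iteration 2/4 --
    LT 90: heading 90 -> 180
    RT 270: heading 180 -> 270
    FD 2.2: (7,-5.8) -> (7,-8) [heading=270, move]
    -- iteration 3/4 --
    LT 90: heading 270 -> 0
    RT 270: heading 0 -> 90
    FD 2.2: (7,-8) -> (7,-5.8) [heading=90, move]
    -- iteration 4/4 --
    LT 90: heading 90 -> 180
    RT 270: heading 180 -> 270
    FD 2.2: (7,-5.8) -> (7,-8) [heading=270, move]
  ]
  -- iteration 2/4 --
  PU: pen up
  REPEAT 4 [
    -- iteration 1/4 --
    LT 90: heading 270 -> 0
    RT 270: heading 0 -> 90
    FD 2.2: (7,-8) -> (7,-5.8) [heading=90, move]
    -- iteration 2/4 --
    LT 90: heading 90 -> 180
    RT 270: heading 180 -> 270
    FD 2.2: (7,-5.8) -> (7,-8) [heading=270, move]
    -- iteration 3/4 --
    LT 90: heading 270 -> 0
    RT 270: heading 0 -> 90
    FD 2.2: (7,-8) -> (7,-5.8) [heading=90, move]
    -- iteration 4/4 --
    LT 90: heading 90 -> 180
    RT 270: heading 180 -> 270
    FD 2.2: (7,-5.8) -> (7,-8) [heading=270, move]
  ]
  -- iteration 3/4 --
  PU: pen up
  REPEAT 4 [
    -- iteration 1/4 --
    LT 90: heading 270 -> 0
    RT 270: heading 0 -> 90
    FD 2.2: (7,-8) -> (7,-5.8) [heading=90, move]
    -- iteration 2/4 --
    LT 90: heading 90 -> 180
    RT 270: heading 180 -> 270
    FD 2.2: (7,-5.8) -> (7,-8) [heading=270, move]
    -- iteration 3/4 --
    LT 90: heading 270 -> 0
    RT 270: heading 0 -> 90
    FD 2.2: (7,-8) -> (7,-5.8) [heading=90, move]
    -- iteration 4/4 --
    LT 90: heading 90 -> 180
    RT 270: heading 180 -> 270
    FD 2.2: (7,-5.8) -> (7,-8) [heading=270, move]
  ]
  -- iteration 4/4 --
  PU: pen up
  REPEAT 4 [
    -- iteration 1/4 --
    LT 90: heading 270 -> 0
    RT 270: heading 0 -> 90
    FD 2.2: (7,-8) -> (7,-5.8) [heading=90, move]
    -- iteration 2/4 --
    LT 90: heading 90 -> 180
    RT 270: heading 180 -> 270
    FD 2.2: (7,-5.8) -> (7,-8) [heading=270, move]
    -- iteration 3/4 --
    LT 90: heading 270 -> 0
    RT 270: heading 0 -> 90
    FD 2.2: (7,-8) -> (7,-5.8) [heading=90, move]
    -- iteration 4/4 --
    LT 90: heading 90 -> 180
    RT 270: heading 180 -> 270
    FD 2.2: (7,-5.8) -> (7,-8) [heading=270, move]
  ]
]
Final: pos=(7,-8), heading=270, 0 segment(s) drawn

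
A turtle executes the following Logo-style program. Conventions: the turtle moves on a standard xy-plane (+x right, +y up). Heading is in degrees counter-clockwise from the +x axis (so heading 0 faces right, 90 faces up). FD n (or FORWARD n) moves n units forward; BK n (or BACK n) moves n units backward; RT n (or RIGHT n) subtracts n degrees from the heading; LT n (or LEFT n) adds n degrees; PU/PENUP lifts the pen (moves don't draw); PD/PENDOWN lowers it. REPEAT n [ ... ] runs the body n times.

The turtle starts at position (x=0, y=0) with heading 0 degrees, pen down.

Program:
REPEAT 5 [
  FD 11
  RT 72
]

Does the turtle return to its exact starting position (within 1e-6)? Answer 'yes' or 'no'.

Answer: yes

Derivation:
Executing turtle program step by step:
Start: pos=(0,0), heading=0, pen down
REPEAT 5 [
  -- iteration 1/5 --
  FD 11: (0,0) -> (11,0) [heading=0, draw]
  RT 72: heading 0 -> 288
  -- iteration 2/5 --
  FD 11: (11,0) -> (14.399,-10.462) [heading=288, draw]
  RT 72: heading 288 -> 216
  -- iteration 3/5 --
  FD 11: (14.399,-10.462) -> (5.5,-16.927) [heading=216, draw]
  RT 72: heading 216 -> 144
  -- iteration 4/5 --
  FD 11: (5.5,-16.927) -> (-3.399,-10.462) [heading=144, draw]
  RT 72: heading 144 -> 72
  -- iteration 5/5 --
  FD 11: (-3.399,-10.462) -> (0,0) [heading=72, draw]
  RT 72: heading 72 -> 0
]
Final: pos=(0,0), heading=0, 5 segment(s) drawn

Start position: (0, 0)
Final position: (0, 0)
Distance = 0; < 1e-6 -> CLOSED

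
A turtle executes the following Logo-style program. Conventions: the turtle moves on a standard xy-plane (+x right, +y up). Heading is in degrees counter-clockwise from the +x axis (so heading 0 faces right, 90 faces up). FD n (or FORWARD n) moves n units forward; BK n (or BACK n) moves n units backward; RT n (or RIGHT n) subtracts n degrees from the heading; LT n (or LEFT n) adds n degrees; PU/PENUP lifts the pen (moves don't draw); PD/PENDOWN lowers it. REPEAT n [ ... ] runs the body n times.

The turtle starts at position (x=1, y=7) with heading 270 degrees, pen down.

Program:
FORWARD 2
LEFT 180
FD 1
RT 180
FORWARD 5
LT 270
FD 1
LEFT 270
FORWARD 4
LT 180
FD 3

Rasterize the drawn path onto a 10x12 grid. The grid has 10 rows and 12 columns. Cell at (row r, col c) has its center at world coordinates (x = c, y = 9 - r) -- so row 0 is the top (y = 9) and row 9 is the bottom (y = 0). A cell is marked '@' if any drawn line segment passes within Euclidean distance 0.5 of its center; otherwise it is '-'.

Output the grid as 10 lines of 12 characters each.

Segment 0: (1,7) -> (1,5)
Segment 1: (1,5) -> (1,6)
Segment 2: (1,6) -> (1,1)
Segment 3: (1,1) -> (-0,1)
Segment 4: (-0,1) -> (0,5)
Segment 5: (0,5) -> (0,2)

Answer: ------------
------------
-@----------
-@----------
@@----------
@@----------
@@----------
@@----------
@@----------
------------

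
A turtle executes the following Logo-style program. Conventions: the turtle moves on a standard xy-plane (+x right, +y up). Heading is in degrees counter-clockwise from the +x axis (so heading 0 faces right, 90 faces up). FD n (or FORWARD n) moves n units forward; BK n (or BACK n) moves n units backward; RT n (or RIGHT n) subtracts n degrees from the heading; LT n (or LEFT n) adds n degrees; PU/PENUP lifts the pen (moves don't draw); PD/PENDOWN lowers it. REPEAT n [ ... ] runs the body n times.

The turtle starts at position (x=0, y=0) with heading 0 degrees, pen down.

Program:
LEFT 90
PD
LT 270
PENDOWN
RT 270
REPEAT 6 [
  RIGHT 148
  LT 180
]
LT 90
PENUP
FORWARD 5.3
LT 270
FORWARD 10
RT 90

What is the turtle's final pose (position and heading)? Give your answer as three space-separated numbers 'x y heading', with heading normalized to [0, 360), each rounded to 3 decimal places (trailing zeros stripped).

Answer: 7.263 -8.68 192

Derivation:
Executing turtle program step by step:
Start: pos=(0,0), heading=0, pen down
LT 90: heading 0 -> 90
PD: pen down
LT 270: heading 90 -> 0
PD: pen down
RT 270: heading 0 -> 90
REPEAT 6 [
  -- iteration 1/6 --
  RT 148: heading 90 -> 302
  LT 180: heading 302 -> 122
  -- iteration 2/6 --
  RT 148: heading 122 -> 334
  LT 180: heading 334 -> 154
  -- iteration 3/6 --
  RT 148: heading 154 -> 6
  LT 180: heading 6 -> 186
  -- iteration 4/6 --
  RT 148: heading 186 -> 38
  LT 180: heading 38 -> 218
  -- iteration 5/6 --
  RT 148: heading 218 -> 70
  LT 180: heading 70 -> 250
  -- iteration 6/6 --
  RT 148: heading 250 -> 102
  LT 180: heading 102 -> 282
]
LT 90: heading 282 -> 12
PU: pen up
FD 5.3: (0,0) -> (5.184,1.102) [heading=12, move]
LT 270: heading 12 -> 282
FD 10: (5.184,1.102) -> (7.263,-8.68) [heading=282, move]
RT 90: heading 282 -> 192
Final: pos=(7.263,-8.68), heading=192, 0 segment(s) drawn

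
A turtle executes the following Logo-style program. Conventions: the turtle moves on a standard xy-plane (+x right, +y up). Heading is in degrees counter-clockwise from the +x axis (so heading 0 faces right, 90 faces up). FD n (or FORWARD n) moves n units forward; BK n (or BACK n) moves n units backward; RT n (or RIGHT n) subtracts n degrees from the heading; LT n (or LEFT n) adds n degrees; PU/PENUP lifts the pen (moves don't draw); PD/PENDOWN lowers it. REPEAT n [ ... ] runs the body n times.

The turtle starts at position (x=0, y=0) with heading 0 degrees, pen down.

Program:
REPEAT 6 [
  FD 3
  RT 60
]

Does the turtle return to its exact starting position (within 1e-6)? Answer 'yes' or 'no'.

Answer: yes

Derivation:
Executing turtle program step by step:
Start: pos=(0,0), heading=0, pen down
REPEAT 6 [
  -- iteration 1/6 --
  FD 3: (0,0) -> (3,0) [heading=0, draw]
  RT 60: heading 0 -> 300
  -- iteration 2/6 --
  FD 3: (3,0) -> (4.5,-2.598) [heading=300, draw]
  RT 60: heading 300 -> 240
  -- iteration 3/6 --
  FD 3: (4.5,-2.598) -> (3,-5.196) [heading=240, draw]
  RT 60: heading 240 -> 180
  -- iteration 4/6 --
  FD 3: (3,-5.196) -> (0,-5.196) [heading=180, draw]
  RT 60: heading 180 -> 120
  -- iteration 5/6 --
  FD 3: (0,-5.196) -> (-1.5,-2.598) [heading=120, draw]
  RT 60: heading 120 -> 60
  -- iteration 6/6 --
  FD 3: (-1.5,-2.598) -> (0,0) [heading=60, draw]
  RT 60: heading 60 -> 0
]
Final: pos=(0,0), heading=0, 6 segment(s) drawn

Start position: (0, 0)
Final position: (0, 0)
Distance = 0; < 1e-6 -> CLOSED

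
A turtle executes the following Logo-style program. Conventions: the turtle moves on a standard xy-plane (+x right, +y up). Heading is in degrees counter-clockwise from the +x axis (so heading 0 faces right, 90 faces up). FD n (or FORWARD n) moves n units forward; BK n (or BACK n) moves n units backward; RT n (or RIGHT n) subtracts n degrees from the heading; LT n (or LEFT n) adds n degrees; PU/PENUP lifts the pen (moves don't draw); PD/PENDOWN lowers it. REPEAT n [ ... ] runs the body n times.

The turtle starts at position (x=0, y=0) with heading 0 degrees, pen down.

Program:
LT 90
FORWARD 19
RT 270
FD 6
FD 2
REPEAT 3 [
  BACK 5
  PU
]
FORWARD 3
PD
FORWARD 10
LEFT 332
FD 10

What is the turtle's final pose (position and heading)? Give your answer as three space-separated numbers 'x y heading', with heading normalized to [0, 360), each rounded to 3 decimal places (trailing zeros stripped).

Executing turtle program step by step:
Start: pos=(0,0), heading=0, pen down
LT 90: heading 0 -> 90
FD 19: (0,0) -> (0,19) [heading=90, draw]
RT 270: heading 90 -> 180
FD 6: (0,19) -> (-6,19) [heading=180, draw]
FD 2: (-6,19) -> (-8,19) [heading=180, draw]
REPEAT 3 [
  -- iteration 1/3 --
  BK 5: (-8,19) -> (-3,19) [heading=180, draw]
  PU: pen up
  -- iteration 2/3 --
  BK 5: (-3,19) -> (2,19) [heading=180, move]
  PU: pen up
  -- iteration 3/3 --
  BK 5: (2,19) -> (7,19) [heading=180, move]
  PU: pen up
]
FD 3: (7,19) -> (4,19) [heading=180, move]
PD: pen down
FD 10: (4,19) -> (-6,19) [heading=180, draw]
LT 332: heading 180 -> 152
FD 10: (-6,19) -> (-14.829,23.695) [heading=152, draw]
Final: pos=(-14.829,23.695), heading=152, 6 segment(s) drawn

Answer: -14.829 23.695 152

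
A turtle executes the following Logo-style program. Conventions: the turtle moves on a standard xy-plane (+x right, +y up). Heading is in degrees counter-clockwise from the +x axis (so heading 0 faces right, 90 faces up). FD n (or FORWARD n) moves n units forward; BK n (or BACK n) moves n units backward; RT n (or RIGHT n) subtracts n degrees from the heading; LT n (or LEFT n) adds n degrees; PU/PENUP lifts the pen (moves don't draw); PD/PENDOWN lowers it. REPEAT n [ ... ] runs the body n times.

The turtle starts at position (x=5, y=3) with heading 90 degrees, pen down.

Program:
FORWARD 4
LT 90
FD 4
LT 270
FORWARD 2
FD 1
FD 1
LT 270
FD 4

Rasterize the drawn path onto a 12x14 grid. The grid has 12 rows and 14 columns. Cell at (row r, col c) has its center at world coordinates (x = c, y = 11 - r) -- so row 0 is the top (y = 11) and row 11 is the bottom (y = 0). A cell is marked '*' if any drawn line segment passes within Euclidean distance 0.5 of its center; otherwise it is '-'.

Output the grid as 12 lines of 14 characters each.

Segment 0: (5,3) -> (5,7)
Segment 1: (5,7) -> (1,7)
Segment 2: (1,7) -> (1,9)
Segment 3: (1,9) -> (1,10)
Segment 4: (1,10) -> (1,11)
Segment 5: (1,11) -> (5,11)

Answer: -*****--------
-*------------
-*------------
-*------------
-*****--------
-----*--------
-----*--------
-----*--------
-----*--------
--------------
--------------
--------------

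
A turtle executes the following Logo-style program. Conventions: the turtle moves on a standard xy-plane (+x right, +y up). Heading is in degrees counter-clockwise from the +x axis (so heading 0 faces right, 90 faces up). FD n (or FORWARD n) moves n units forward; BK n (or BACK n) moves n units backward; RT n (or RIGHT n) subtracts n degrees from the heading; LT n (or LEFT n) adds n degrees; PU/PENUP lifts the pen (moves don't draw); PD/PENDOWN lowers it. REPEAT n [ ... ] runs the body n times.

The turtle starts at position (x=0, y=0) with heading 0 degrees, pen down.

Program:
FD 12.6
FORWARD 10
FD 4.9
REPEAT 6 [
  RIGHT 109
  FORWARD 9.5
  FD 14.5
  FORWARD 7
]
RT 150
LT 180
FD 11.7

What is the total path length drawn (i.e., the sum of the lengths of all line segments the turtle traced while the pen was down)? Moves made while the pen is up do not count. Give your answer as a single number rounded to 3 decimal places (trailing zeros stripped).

Answer: 225.2

Derivation:
Executing turtle program step by step:
Start: pos=(0,0), heading=0, pen down
FD 12.6: (0,0) -> (12.6,0) [heading=0, draw]
FD 10: (12.6,0) -> (22.6,0) [heading=0, draw]
FD 4.9: (22.6,0) -> (27.5,0) [heading=0, draw]
REPEAT 6 [
  -- iteration 1/6 --
  RT 109: heading 0 -> 251
  FD 9.5: (27.5,0) -> (24.407,-8.982) [heading=251, draw]
  FD 14.5: (24.407,-8.982) -> (19.686,-22.692) [heading=251, draw]
  FD 7: (19.686,-22.692) -> (17.407,-29.311) [heading=251, draw]
  -- iteration 2/6 --
  RT 109: heading 251 -> 142
  FD 9.5: (17.407,-29.311) -> (9.921,-23.462) [heading=142, draw]
  FD 14.5: (9.921,-23.462) -> (-1.505,-14.535) [heading=142, draw]
  FD 7: (-1.505,-14.535) -> (-7.021,-10.226) [heading=142, draw]
  -- iteration 3/6 --
  RT 109: heading 142 -> 33
  FD 9.5: (-7.021,-10.226) -> (0.946,-5.051) [heading=33, draw]
  FD 14.5: (0.946,-5.051) -> (13.107,2.846) [heading=33, draw]
  FD 7: (13.107,2.846) -> (18.978,6.658) [heading=33, draw]
  -- iteration 4/6 --
  RT 109: heading 33 -> 284
  FD 9.5: (18.978,6.658) -> (21.276,-2.56) [heading=284, draw]
  FD 14.5: (21.276,-2.56) -> (24.784,-16.629) [heading=284, draw]
  FD 7: (24.784,-16.629) -> (26.477,-23.421) [heading=284, draw]
  -- iteration 5/6 --
  RT 109: heading 284 -> 175
  FD 9.5: (26.477,-23.421) -> (17.014,-22.593) [heading=175, draw]
  FD 14.5: (17.014,-22.593) -> (2.569,-21.329) [heading=175, draw]
  FD 7: (2.569,-21.329) -> (-4.405,-20.719) [heading=175, draw]
  -- iteration 6/6 --
  RT 109: heading 175 -> 66
  FD 9.5: (-4.405,-20.719) -> (-0.541,-12.04) [heading=66, draw]
  FD 14.5: (-0.541,-12.04) -> (5.357,1.206) [heading=66, draw]
  FD 7: (5.357,1.206) -> (8.204,7.601) [heading=66, draw]
]
RT 150: heading 66 -> 276
LT 180: heading 276 -> 96
FD 11.7: (8.204,7.601) -> (6.981,19.237) [heading=96, draw]
Final: pos=(6.981,19.237), heading=96, 22 segment(s) drawn

Segment lengths:
  seg 1: (0,0) -> (12.6,0), length = 12.6
  seg 2: (12.6,0) -> (22.6,0), length = 10
  seg 3: (22.6,0) -> (27.5,0), length = 4.9
  seg 4: (27.5,0) -> (24.407,-8.982), length = 9.5
  seg 5: (24.407,-8.982) -> (19.686,-22.692), length = 14.5
  seg 6: (19.686,-22.692) -> (17.407,-29.311), length = 7
  seg 7: (17.407,-29.311) -> (9.921,-23.462), length = 9.5
  seg 8: (9.921,-23.462) -> (-1.505,-14.535), length = 14.5
  seg 9: (-1.505,-14.535) -> (-7.021,-10.226), length = 7
  seg 10: (-7.021,-10.226) -> (0.946,-5.051), length = 9.5
  seg 11: (0.946,-5.051) -> (13.107,2.846), length = 14.5
  seg 12: (13.107,2.846) -> (18.978,6.658), length = 7
  seg 13: (18.978,6.658) -> (21.276,-2.56), length = 9.5
  seg 14: (21.276,-2.56) -> (24.784,-16.629), length = 14.5
  seg 15: (24.784,-16.629) -> (26.477,-23.421), length = 7
  seg 16: (26.477,-23.421) -> (17.014,-22.593), length = 9.5
  seg 17: (17.014,-22.593) -> (2.569,-21.329), length = 14.5
  seg 18: (2.569,-21.329) -> (-4.405,-20.719), length = 7
  seg 19: (-4.405,-20.719) -> (-0.541,-12.04), length = 9.5
  seg 20: (-0.541,-12.04) -> (5.357,1.206), length = 14.5
  seg 21: (5.357,1.206) -> (8.204,7.601), length = 7
  seg 22: (8.204,7.601) -> (6.981,19.237), length = 11.7
Total = 225.2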